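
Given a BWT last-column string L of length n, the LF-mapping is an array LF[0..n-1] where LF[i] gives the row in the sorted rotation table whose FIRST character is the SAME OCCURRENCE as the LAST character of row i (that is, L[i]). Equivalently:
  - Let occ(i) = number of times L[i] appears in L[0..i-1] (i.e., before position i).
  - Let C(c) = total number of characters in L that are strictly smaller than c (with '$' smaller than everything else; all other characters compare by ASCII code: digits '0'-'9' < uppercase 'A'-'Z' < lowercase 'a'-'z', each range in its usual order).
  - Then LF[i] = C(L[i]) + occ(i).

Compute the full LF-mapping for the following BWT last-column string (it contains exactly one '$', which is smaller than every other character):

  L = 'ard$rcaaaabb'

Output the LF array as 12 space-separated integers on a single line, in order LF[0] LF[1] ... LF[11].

Answer: 1 10 9 0 11 8 2 3 4 5 6 7

Derivation:
Char counts: '$':1, 'a':5, 'b':2, 'c':1, 'd':1, 'r':2
C (first-col start): C('$')=0, C('a')=1, C('b')=6, C('c')=8, C('d')=9, C('r')=10
L[0]='a': occ=0, LF[0]=C('a')+0=1+0=1
L[1]='r': occ=0, LF[1]=C('r')+0=10+0=10
L[2]='d': occ=0, LF[2]=C('d')+0=9+0=9
L[3]='$': occ=0, LF[3]=C('$')+0=0+0=0
L[4]='r': occ=1, LF[4]=C('r')+1=10+1=11
L[5]='c': occ=0, LF[5]=C('c')+0=8+0=8
L[6]='a': occ=1, LF[6]=C('a')+1=1+1=2
L[7]='a': occ=2, LF[7]=C('a')+2=1+2=3
L[8]='a': occ=3, LF[8]=C('a')+3=1+3=4
L[9]='a': occ=4, LF[9]=C('a')+4=1+4=5
L[10]='b': occ=0, LF[10]=C('b')+0=6+0=6
L[11]='b': occ=1, LF[11]=C('b')+1=6+1=7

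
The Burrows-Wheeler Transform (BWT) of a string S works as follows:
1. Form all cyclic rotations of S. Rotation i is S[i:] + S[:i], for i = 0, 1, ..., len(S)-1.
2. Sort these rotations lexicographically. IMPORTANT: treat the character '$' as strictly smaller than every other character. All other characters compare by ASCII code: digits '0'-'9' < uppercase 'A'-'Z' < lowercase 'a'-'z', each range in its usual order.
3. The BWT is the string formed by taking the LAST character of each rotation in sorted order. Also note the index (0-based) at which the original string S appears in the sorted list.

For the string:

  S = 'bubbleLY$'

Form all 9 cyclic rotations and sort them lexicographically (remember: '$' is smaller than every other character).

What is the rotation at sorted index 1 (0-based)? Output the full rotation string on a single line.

All 9 rotations (rotation i = S[i:]+S[:i]):
  rot[0] = bubbleLY$
  rot[1] = ubbleLY$b
  rot[2] = bbleLY$bu
  rot[3] = bleLY$bub
  rot[4] = leLY$bubb
  rot[5] = eLY$bubbl
  rot[6] = LY$bubble
  rot[7] = Y$bubbleL
  rot[8] = $bubbleLY
Sorted (with $ < everything):
  sorted[0] = $bubbleLY
  sorted[1] = LY$bubble
  sorted[2] = Y$bubbleL
  sorted[3] = bbleLY$bu
  sorted[4] = bleLY$bub
  sorted[5] = bubbleLY$
  sorted[6] = eLY$bubbl
  sorted[7] = leLY$bubb
  sorted[8] = ubbleLY$b
sorted[1] = LY$bubble

Answer: LY$bubble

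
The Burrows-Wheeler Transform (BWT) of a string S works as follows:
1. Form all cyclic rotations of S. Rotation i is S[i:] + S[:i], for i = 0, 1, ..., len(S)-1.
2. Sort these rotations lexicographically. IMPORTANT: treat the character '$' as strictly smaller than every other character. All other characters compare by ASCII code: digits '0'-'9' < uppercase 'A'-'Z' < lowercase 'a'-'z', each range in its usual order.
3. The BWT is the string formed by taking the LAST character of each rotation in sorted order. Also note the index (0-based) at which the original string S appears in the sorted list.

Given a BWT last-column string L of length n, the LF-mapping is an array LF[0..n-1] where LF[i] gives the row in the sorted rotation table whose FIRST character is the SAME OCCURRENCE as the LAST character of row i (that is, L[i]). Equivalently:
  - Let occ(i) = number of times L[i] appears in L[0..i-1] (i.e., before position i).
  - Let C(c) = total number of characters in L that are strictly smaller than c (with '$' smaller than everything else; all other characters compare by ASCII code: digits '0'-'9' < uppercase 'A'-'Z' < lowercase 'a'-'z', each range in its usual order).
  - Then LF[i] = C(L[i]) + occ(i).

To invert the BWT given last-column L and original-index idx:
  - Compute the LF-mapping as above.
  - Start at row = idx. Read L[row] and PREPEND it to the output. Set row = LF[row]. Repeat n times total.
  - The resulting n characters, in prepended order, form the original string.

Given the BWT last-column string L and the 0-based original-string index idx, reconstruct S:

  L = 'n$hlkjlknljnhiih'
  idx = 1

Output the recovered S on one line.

Answer: hhlkjlhnljinkin$

Derivation:
LF mapping: 13 0 1 10 8 6 11 9 14 12 7 15 2 4 5 3
Walk LF starting at row 1, prepending L[row]:
  step 1: row=1, L[1]='$', prepend. Next row=LF[1]=0
  step 2: row=0, L[0]='n', prepend. Next row=LF[0]=13
  step 3: row=13, L[13]='i', prepend. Next row=LF[13]=4
  step 4: row=4, L[4]='k', prepend. Next row=LF[4]=8
  step 5: row=8, L[8]='n', prepend. Next row=LF[8]=14
  step 6: row=14, L[14]='i', prepend. Next row=LF[14]=5
  step 7: row=5, L[5]='j', prepend. Next row=LF[5]=6
  step 8: row=6, L[6]='l', prepend. Next row=LF[6]=11
  step 9: row=11, L[11]='n', prepend. Next row=LF[11]=15
  step 10: row=15, L[15]='h', prepend. Next row=LF[15]=3
  step 11: row=3, L[3]='l', prepend. Next row=LF[3]=10
  step 12: row=10, L[10]='j', prepend. Next row=LF[10]=7
  step 13: row=7, L[7]='k', prepend. Next row=LF[7]=9
  step 14: row=9, L[9]='l', prepend. Next row=LF[9]=12
  step 15: row=12, L[12]='h', prepend. Next row=LF[12]=2
  step 16: row=2, L[2]='h', prepend. Next row=LF[2]=1
Reversed output: hhlkjlhnljinkin$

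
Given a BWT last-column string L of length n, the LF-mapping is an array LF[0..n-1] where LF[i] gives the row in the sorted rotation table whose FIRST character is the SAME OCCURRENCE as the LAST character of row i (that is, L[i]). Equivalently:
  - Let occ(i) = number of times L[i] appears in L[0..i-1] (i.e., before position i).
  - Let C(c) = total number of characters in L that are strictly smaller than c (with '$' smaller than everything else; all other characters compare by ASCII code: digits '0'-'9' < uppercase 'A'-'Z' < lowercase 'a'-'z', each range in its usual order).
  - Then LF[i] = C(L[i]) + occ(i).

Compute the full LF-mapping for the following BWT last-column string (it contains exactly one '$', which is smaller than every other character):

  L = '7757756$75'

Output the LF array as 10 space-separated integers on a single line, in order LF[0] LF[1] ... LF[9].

Answer: 5 6 1 7 8 2 4 0 9 3

Derivation:
Char counts: '$':1, '5':3, '6':1, '7':5
C (first-col start): C('$')=0, C('5')=1, C('6')=4, C('7')=5
L[0]='7': occ=0, LF[0]=C('7')+0=5+0=5
L[1]='7': occ=1, LF[1]=C('7')+1=5+1=6
L[2]='5': occ=0, LF[2]=C('5')+0=1+0=1
L[3]='7': occ=2, LF[3]=C('7')+2=5+2=7
L[4]='7': occ=3, LF[4]=C('7')+3=5+3=8
L[5]='5': occ=1, LF[5]=C('5')+1=1+1=2
L[6]='6': occ=0, LF[6]=C('6')+0=4+0=4
L[7]='$': occ=0, LF[7]=C('$')+0=0+0=0
L[8]='7': occ=4, LF[8]=C('7')+4=5+4=9
L[9]='5': occ=2, LF[9]=C('5')+2=1+2=3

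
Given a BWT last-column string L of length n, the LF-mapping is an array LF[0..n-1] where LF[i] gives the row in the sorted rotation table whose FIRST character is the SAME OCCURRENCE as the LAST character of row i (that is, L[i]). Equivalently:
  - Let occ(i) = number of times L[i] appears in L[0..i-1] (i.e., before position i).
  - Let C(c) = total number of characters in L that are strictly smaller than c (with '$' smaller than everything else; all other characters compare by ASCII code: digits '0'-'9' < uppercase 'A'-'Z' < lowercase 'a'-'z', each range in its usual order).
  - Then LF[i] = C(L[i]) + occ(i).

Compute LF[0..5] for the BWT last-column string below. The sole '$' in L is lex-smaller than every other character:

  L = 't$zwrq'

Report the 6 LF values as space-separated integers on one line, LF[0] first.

Answer: 3 0 5 4 2 1

Derivation:
Char counts: '$':1, 'q':1, 'r':1, 't':1, 'w':1, 'z':1
C (first-col start): C('$')=0, C('q')=1, C('r')=2, C('t')=3, C('w')=4, C('z')=5
L[0]='t': occ=0, LF[0]=C('t')+0=3+0=3
L[1]='$': occ=0, LF[1]=C('$')+0=0+0=0
L[2]='z': occ=0, LF[2]=C('z')+0=5+0=5
L[3]='w': occ=0, LF[3]=C('w')+0=4+0=4
L[4]='r': occ=0, LF[4]=C('r')+0=2+0=2
L[5]='q': occ=0, LF[5]=C('q')+0=1+0=1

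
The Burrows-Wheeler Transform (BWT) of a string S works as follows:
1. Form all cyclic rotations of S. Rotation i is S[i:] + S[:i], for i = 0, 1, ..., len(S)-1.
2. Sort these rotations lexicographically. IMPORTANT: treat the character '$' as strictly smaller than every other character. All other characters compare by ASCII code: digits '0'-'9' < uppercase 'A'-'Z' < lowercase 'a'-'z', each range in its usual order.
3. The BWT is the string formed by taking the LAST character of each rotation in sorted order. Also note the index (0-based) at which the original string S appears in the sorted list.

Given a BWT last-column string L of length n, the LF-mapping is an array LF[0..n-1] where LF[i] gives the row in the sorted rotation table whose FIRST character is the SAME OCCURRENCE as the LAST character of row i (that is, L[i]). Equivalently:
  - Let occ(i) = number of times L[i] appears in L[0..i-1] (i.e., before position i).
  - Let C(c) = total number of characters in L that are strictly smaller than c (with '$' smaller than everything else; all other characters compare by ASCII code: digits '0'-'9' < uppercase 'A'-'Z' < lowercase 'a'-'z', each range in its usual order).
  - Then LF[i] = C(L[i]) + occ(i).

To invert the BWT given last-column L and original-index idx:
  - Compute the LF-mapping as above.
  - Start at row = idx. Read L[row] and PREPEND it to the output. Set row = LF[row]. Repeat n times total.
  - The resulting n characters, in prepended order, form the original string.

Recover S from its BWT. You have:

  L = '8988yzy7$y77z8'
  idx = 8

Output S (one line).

LF mapping: 4 8 5 6 9 12 10 1 0 11 2 3 13 7
Walk LF starting at row 8, prepending L[row]:
  step 1: row=8, L[8]='$', prepend. Next row=LF[8]=0
  step 2: row=0, L[0]='8', prepend. Next row=LF[0]=4
  step 3: row=4, L[4]='y', prepend. Next row=LF[4]=9
  step 4: row=9, L[9]='y', prepend. Next row=LF[9]=11
  step 5: row=11, L[11]='7', prepend. Next row=LF[11]=3
  step 6: row=3, L[3]='8', prepend. Next row=LF[3]=6
  step 7: row=6, L[6]='y', prepend. Next row=LF[6]=10
  step 8: row=10, L[10]='7', prepend. Next row=LF[10]=2
  step 9: row=2, L[2]='8', prepend. Next row=LF[2]=5
  step 10: row=5, L[5]='z', prepend. Next row=LF[5]=12
  step 11: row=12, L[12]='z', prepend. Next row=LF[12]=13
  step 12: row=13, L[13]='8', prepend. Next row=LF[13]=7
  step 13: row=7, L[7]='7', prepend. Next row=LF[7]=1
  step 14: row=1, L[1]='9', prepend. Next row=LF[1]=8
Reversed output: 978zz87y87yy8$

Answer: 978zz87y87yy8$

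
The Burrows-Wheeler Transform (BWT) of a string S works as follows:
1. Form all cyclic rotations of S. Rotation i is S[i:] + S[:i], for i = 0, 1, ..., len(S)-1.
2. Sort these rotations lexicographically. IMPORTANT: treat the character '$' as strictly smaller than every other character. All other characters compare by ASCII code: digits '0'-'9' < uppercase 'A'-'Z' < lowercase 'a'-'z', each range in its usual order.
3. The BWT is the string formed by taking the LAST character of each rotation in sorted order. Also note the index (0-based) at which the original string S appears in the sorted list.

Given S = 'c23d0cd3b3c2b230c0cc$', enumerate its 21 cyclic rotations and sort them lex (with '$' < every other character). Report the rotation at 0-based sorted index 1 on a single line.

All 21 rotations (rotation i = S[i:]+S[:i]):
  rot[0] = c23d0cd3b3c2b230c0cc$
  rot[1] = 23d0cd3b3c2b230c0cc$c
  rot[2] = 3d0cd3b3c2b230c0cc$c2
  rot[3] = d0cd3b3c2b230c0cc$c23
  rot[4] = 0cd3b3c2b230c0cc$c23d
  rot[5] = cd3b3c2b230c0cc$c23d0
  rot[6] = d3b3c2b230c0cc$c23d0c
  rot[7] = 3b3c2b230c0cc$c23d0cd
  rot[8] = b3c2b230c0cc$c23d0cd3
  rot[9] = 3c2b230c0cc$c23d0cd3b
  rot[10] = c2b230c0cc$c23d0cd3b3
  rot[11] = 2b230c0cc$c23d0cd3b3c
  rot[12] = b230c0cc$c23d0cd3b3c2
  rot[13] = 230c0cc$c23d0cd3b3c2b
  rot[14] = 30c0cc$c23d0cd3b3c2b2
  rot[15] = 0c0cc$c23d0cd3b3c2b23
  rot[16] = c0cc$c23d0cd3b3c2b230
  rot[17] = 0cc$c23d0cd3b3c2b230c
  rot[18] = cc$c23d0cd3b3c2b230c0
  rot[19] = c$c23d0cd3b3c2b230c0c
  rot[20] = $c23d0cd3b3c2b230c0cc
Sorted (with $ < everything):
  sorted[0] = $c23d0cd3b3c2b230c0cc
  sorted[1] = 0c0cc$c23d0cd3b3c2b23
  sorted[2] = 0cc$c23d0cd3b3c2b230c
  sorted[3] = 0cd3b3c2b230c0cc$c23d
  sorted[4] = 230c0cc$c23d0cd3b3c2b
  sorted[5] = 23d0cd3b3c2b230c0cc$c
  sorted[6] = 2b230c0cc$c23d0cd3b3c
  sorted[7] = 30c0cc$c23d0cd3b3c2b2
  sorted[8] = 3b3c2b230c0cc$c23d0cd
  sorted[9] = 3c2b230c0cc$c23d0cd3b
  sorted[10] = 3d0cd3b3c2b230c0cc$c2
  sorted[11] = b230c0cc$c23d0cd3b3c2
  sorted[12] = b3c2b230c0cc$c23d0cd3
  sorted[13] = c$c23d0cd3b3c2b230c0c
  sorted[14] = c0cc$c23d0cd3b3c2b230
  sorted[15] = c23d0cd3b3c2b230c0cc$
  sorted[16] = c2b230c0cc$c23d0cd3b3
  sorted[17] = cc$c23d0cd3b3c2b230c0
  sorted[18] = cd3b3c2b230c0cc$c23d0
  sorted[19] = d0cd3b3c2b230c0cc$c23
  sorted[20] = d3b3c2b230c0cc$c23d0c
sorted[1] = 0c0cc$c23d0cd3b3c2b23

Answer: 0c0cc$c23d0cd3b3c2b23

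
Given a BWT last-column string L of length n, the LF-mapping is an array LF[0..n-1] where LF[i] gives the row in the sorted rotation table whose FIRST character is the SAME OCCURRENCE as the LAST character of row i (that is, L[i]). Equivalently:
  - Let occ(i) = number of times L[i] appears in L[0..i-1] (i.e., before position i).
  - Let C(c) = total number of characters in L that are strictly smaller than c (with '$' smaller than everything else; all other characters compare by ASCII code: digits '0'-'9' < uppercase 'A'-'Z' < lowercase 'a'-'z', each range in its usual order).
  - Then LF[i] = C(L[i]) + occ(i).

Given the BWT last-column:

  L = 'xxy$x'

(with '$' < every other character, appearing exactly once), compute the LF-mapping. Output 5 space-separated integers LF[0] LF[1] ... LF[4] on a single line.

Char counts: '$':1, 'x':3, 'y':1
C (first-col start): C('$')=0, C('x')=1, C('y')=4
L[0]='x': occ=0, LF[0]=C('x')+0=1+0=1
L[1]='x': occ=1, LF[1]=C('x')+1=1+1=2
L[2]='y': occ=0, LF[2]=C('y')+0=4+0=4
L[3]='$': occ=0, LF[3]=C('$')+0=0+0=0
L[4]='x': occ=2, LF[4]=C('x')+2=1+2=3

Answer: 1 2 4 0 3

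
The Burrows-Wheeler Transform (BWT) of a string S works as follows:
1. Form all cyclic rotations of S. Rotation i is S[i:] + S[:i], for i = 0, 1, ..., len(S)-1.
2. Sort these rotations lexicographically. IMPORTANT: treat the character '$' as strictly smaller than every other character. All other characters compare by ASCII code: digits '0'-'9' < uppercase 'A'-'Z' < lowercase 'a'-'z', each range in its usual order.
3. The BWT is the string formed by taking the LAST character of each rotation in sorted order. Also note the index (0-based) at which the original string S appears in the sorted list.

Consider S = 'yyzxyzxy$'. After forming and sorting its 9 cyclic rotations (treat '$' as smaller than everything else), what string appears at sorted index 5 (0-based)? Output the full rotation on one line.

All 9 rotations (rotation i = S[i:]+S[:i]):
  rot[0] = yyzxyzxy$
  rot[1] = yzxyzxy$y
  rot[2] = zxyzxy$yy
  rot[3] = xyzxy$yyz
  rot[4] = yzxy$yyzx
  rot[5] = zxy$yyzxy
  rot[6] = xy$yyzxyz
  rot[7] = y$yyzxyzx
  rot[8] = $yyzxyzxy
Sorted (with $ < everything):
  sorted[0] = $yyzxyzxy
  sorted[1] = xy$yyzxyz
  sorted[2] = xyzxy$yyz
  sorted[3] = y$yyzxyzx
  sorted[4] = yyzxyzxy$
  sorted[5] = yzxy$yyzx
  sorted[6] = yzxyzxy$y
  sorted[7] = zxy$yyzxy
  sorted[8] = zxyzxy$yy
sorted[5] = yzxy$yyzx

Answer: yzxy$yyzx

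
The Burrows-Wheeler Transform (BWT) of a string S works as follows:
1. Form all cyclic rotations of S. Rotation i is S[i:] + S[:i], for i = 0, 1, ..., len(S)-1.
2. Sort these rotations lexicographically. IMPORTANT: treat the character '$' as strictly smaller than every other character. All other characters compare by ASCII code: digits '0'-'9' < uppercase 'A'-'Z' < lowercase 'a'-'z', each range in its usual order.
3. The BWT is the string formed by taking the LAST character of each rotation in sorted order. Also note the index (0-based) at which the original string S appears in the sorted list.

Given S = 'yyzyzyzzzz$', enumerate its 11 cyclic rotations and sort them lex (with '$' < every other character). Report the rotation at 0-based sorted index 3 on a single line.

Answer: yzyzzzz$yyz

Derivation:
All 11 rotations (rotation i = S[i:]+S[:i]):
  rot[0] = yyzyzyzzzz$
  rot[1] = yzyzyzzzz$y
  rot[2] = zyzyzzzz$yy
  rot[3] = yzyzzzz$yyz
  rot[4] = zyzzzz$yyzy
  rot[5] = yzzzz$yyzyz
  rot[6] = zzzz$yyzyzy
  rot[7] = zzz$yyzyzyz
  rot[8] = zz$yyzyzyzz
  rot[9] = z$yyzyzyzzz
  rot[10] = $yyzyzyzzzz
Sorted (with $ < everything):
  sorted[0] = $yyzyzyzzzz
  sorted[1] = yyzyzyzzzz$
  sorted[2] = yzyzyzzzz$y
  sorted[3] = yzyzzzz$yyz
  sorted[4] = yzzzz$yyzyz
  sorted[5] = z$yyzyzyzzz
  sorted[6] = zyzyzzzz$yy
  sorted[7] = zyzzzz$yyzy
  sorted[8] = zz$yyzyzyzz
  sorted[9] = zzz$yyzyzyz
  sorted[10] = zzzz$yyzyzy
sorted[3] = yzyzzzz$yyz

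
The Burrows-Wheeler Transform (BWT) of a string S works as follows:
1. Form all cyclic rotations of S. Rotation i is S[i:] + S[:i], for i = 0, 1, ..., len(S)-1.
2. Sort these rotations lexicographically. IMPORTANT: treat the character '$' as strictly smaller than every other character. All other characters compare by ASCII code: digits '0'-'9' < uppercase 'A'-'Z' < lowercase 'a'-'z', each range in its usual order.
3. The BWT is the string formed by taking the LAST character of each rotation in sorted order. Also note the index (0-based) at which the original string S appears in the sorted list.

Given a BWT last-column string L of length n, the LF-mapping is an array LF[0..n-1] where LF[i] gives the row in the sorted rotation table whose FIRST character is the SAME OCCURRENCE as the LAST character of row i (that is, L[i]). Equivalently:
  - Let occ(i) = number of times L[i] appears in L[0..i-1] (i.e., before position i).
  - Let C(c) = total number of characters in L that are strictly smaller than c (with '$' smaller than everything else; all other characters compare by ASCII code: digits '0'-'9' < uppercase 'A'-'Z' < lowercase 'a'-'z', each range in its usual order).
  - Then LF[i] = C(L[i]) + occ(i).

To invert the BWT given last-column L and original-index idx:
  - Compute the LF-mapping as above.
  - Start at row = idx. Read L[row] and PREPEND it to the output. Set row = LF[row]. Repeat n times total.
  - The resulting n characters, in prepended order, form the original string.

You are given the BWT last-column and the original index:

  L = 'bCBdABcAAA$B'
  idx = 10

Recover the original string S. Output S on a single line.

LF mapping: 9 8 5 11 1 6 10 2 3 4 0 7
Walk LF starting at row 10, prepending L[row]:
  step 1: row=10, L[10]='$', prepend. Next row=LF[10]=0
  step 2: row=0, L[0]='b', prepend. Next row=LF[0]=9
  step 3: row=9, L[9]='A', prepend. Next row=LF[9]=4
  step 4: row=4, L[4]='A', prepend. Next row=LF[4]=1
  step 5: row=1, L[1]='C', prepend. Next row=LF[1]=8
  step 6: row=8, L[8]='A', prepend. Next row=LF[8]=3
  step 7: row=3, L[3]='d', prepend. Next row=LF[3]=11
  step 8: row=11, L[11]='B', prepend. Next row=LF[11]=7
  step 9: row=7, L[7]='A', prepend. Next row=LF[7]=2
  step 10: row=2, L[2]='B', prepend. Next row=LF[2]=5
  step 11: row=5, L[5]='B', prepend. Next row=LF[5]=6
  step 12: row=6, L[6]='c', prepend. Next row=LF[6]=10
Reversed output: cBBABdACAAb$

Answer: cBBABdACAAb$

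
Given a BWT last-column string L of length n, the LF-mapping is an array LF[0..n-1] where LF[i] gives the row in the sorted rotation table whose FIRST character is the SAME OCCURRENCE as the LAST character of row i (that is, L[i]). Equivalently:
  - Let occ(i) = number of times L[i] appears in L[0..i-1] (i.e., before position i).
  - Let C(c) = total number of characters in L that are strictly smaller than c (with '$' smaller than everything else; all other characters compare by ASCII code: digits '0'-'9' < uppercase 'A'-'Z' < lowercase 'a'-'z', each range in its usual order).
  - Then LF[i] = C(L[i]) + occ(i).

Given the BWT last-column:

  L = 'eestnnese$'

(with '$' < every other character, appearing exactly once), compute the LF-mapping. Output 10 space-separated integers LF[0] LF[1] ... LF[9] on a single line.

Answer: 1 2 7 9 5 6 3 8 4 0

Derivation:
Char counts: '$':1, 'e':4, 'n':2, 's':2, 't':1
C (first-col start): C('$')=0, C('e')=1, C('n')=5, C('s')=7, C('t')=9
L[0]='e': occ=0, LF[0]=C('e')+0=1+0=1
L[1]='e': occ=1, LF[1]=C('e')+1=1+1=2
L[2]='s': occ=0, LF[2]=C('s')+0=7+0=7
L[3]='t': occ=0, LF[3]=C('t')+0=9+0=9
L[4]='n': occ=0, LF[4]=C('n')+0=5+0=5
L[5]='n': occ=1, LF[5]=C('n')+1=5+1=6
L[6]='e': occ=2, LF[6]=C('e')+2=1+2=3
L[7]='s': occ=1, LF[7]=C('s')+1=7+1=8
L[8]='e': occ=3, LF[8]=C('e')+3=1+3=4
L[9]='$': occ=0, LF[9]=C('$')+0=0+0=0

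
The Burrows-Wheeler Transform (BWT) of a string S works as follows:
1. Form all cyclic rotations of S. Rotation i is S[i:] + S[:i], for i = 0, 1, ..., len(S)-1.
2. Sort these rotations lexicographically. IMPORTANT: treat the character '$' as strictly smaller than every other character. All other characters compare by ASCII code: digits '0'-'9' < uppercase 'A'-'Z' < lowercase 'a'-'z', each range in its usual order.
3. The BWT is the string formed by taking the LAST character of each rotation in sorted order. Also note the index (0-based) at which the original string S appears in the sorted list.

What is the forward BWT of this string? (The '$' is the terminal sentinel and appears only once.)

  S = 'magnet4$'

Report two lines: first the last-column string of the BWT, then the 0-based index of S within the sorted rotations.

Answer: 4tmna$ge
5

Derivation:
All 8 rotations (rotation i = S[i:]+S[:i]):
  rot[0] = magnet4$
  rot[1] = agnet4$m
  rot[2] = gnet4$ma
  rot[3] = net4$mag
  rot[4] = et4$magn
  rot[5] = t4$magne
  rot[6] = 4$magnet
  rot[7] = $magnet4
Sorted (with $ < everything):
  sorted[0] = $magnet4  (last char: '4')
  sorted[1] = 4$magnet  (last char: 't')
  sorted[2] = agnet4$m  (last char: 'm')
  sorted[3] = et4$magn  (last char: 'n')
  sorted[4] = gnet4$ma  (last char: 'a')
  sorted[5] = magnet4$  (last char: '$')
  sorted[6] = net4$mag  (last char: 'g')
  sorted[7] = t4$magne  (last char: 'e')
Last column: 4tmna$ge
Original string S is at sorted index 5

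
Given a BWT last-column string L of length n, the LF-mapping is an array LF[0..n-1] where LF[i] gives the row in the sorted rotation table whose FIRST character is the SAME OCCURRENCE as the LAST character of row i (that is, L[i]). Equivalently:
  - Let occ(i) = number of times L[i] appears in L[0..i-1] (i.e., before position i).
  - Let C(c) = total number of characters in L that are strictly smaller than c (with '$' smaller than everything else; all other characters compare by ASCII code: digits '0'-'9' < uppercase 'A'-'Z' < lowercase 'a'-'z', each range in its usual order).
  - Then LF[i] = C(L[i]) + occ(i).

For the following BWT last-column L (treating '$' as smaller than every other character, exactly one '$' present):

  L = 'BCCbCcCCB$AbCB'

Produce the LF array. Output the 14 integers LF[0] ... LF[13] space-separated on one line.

Char counts: '$':1, 'A':1, 'B':3, 'C':6, 'b':2, 'c':1
C (first-col start): C('$')=0, C('A')=1, C('B')=2, C('C')=5, C('b')=11, C('c')=13
L[0]='B': occ=0, LF[0]=C('B')+0=2+0=2
L[1]='C': occ=0, LF[1]=C('C')+0=5+0=5
L[2]='C': occ=1, LF[2]=C('C')+1=5+1=6
L[3]='b': occ=0, LF[3]=C('b')+0=11+0=11
L[4]='C': occ=2, LF[4]=C('C')+2=5+2=7
L[5]='c': occ=0, LF[5]=C('c')+0=13+0=13
L[6]='C': occ=3, LF[6]=C('C')+3=5+3=8
L[7]='C': occ=4, LF[7]=C('C')+4=5+4=9
L[8]='B': occ=1, LF[8]=C('B')+1=2+1=3
L[9]='$': occ=0, LF[9]=C('$')+0=0+0=0
L[10]='A': occ=0, LF[10]=C('A')+0=1+0=1
L[11]='b': occ=1, LF[11]=C('b')+1=11+1=12
L[12]='C': occ=5, LF[12]=C('C')+5=5+5=10
L[13]='B': occ=2, LF[13]=C('B')+2=2+2=4

Answer: 2 5 6 11 7 13 8 9 3 0 1 12 10 4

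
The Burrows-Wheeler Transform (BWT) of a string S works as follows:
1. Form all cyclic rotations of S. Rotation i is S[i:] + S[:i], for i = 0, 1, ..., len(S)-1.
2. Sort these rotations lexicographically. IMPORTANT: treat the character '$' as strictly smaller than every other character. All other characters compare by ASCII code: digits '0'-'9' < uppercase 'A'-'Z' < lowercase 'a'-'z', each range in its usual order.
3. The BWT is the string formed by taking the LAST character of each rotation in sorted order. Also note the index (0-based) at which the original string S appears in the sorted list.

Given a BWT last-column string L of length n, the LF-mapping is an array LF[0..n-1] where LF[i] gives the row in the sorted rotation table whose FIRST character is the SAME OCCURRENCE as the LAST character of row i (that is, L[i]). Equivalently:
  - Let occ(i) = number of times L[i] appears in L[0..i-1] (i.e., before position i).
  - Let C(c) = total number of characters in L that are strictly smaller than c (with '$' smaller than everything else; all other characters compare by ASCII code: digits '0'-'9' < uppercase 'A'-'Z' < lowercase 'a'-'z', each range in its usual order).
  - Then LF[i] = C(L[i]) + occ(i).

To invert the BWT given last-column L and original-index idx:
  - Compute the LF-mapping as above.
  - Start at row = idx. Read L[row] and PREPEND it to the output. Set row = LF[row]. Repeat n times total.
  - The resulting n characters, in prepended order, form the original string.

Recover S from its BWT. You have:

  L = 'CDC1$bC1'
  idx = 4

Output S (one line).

Answer: C1bCD1C$

Derivation:
LF mapping: 3 6 4 1 0 7 5 2
Walk LF starting at row 4, prepending L[row]:
  step 1: row=4, L[4]='$', prepend. Next row=LF[4]=0
  step 2: row=0, L[0]='C', prepend. Next row=LF[0]=3
  step 3: row=3, L[3]='1', prepend. Next row=LF[3]=1
  step 4: row=1, L[1]='D', prepend. Next row=LF[1]=6
  step 5: row=6, L[6]='C', prepend. Next row=LF[6]=5
  step 6: row=5, L[5]='b', prepend. Next row=LF[5]=7
  step 7: row=7, L[7]='1', prepend. Next row=LF[7]=2
  step 8: row=2, L[2]='C', prepend. Next row=LF[2]=4
Reversed output: C1bCD1C$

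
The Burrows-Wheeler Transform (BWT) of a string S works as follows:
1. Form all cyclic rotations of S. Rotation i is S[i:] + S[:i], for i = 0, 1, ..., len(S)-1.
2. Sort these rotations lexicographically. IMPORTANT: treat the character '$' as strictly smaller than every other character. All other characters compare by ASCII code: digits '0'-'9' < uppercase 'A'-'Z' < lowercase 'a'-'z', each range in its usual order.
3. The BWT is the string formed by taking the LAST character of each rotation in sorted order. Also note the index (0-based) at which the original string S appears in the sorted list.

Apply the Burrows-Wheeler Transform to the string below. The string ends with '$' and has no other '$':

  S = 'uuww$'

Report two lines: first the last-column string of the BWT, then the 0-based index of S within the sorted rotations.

Answer: w$uwu
1

Derivation:
All 5 rotations (rotation i = S[i:]+S[:i]):
  rot[0] = uuww$
  rot[1] = uww$u
  rot[2] = ww$uu
  rot[3] = w$uuw
  rot[4] = $uuww
Sorted (with $ < everything):
  sorted[0] = $uuww  (last char: 'w')
  sorted[1] = uuww$  (last char: '$')
  sorted[2] = uww$u  (last char: 'u')
  sorted[3] = w$uuw  (last char: 'w')
  sorted[4] = ww$uu  (last char: 'u')
Last column: w$uwu
Original string S is at sorted index 1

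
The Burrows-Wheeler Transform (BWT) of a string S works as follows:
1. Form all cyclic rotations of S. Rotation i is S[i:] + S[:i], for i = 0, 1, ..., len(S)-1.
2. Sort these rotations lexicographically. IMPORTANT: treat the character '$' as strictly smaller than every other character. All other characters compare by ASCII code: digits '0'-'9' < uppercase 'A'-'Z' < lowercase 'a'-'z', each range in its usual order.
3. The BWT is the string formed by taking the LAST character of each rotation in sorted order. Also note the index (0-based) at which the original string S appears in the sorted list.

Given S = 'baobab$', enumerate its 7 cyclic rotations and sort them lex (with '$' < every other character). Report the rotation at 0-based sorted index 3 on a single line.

All 7 rotations (rotation i = S[i:]+S[:i]):
  rot[0] = baobab$
  rot[1] = aobab$b
  rot[2] = obab$ba
  rot[3] = bab$bao
  rot[4] = ab$baob
  rot[5] = b$baoba
  rot[6] = $baobab
Sorted (with $ < everything):
  sorted[0] = $baobab
  sorted[1] = ab$baob
  sorted[2] = aobab$b
  sorted[3] = b$baoba
  sorted[4] = bab$bao
  sorted[5] = baobab$
  sorted[6] = obab$ba
sorted[3] = b$baoba

Answer: b$baoba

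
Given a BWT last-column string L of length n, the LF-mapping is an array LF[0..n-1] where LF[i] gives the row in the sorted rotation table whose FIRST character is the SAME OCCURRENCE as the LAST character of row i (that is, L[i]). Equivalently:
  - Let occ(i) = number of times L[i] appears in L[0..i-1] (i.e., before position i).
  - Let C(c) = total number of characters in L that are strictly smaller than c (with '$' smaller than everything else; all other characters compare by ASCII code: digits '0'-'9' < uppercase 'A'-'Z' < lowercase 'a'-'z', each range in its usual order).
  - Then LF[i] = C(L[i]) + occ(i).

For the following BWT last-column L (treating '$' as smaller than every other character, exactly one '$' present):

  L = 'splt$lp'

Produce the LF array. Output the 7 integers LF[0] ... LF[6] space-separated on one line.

Char counts: '$':1, 'l':2, 'p':2, 's':1, 't':1
C (first-col start): C('$')=0, C('l')=1, C('p')=3, C('s')=5, C('t')=6
L[0]='s': occ=0, LF[0]=C('s')+0=5+0=5
L[1]='p': occ=0, LF[1]=C('p')+0=3+0=3
L[2]='l': occ=0, LF[2]=C('l')+0=1+0=1
L[3]='t': occ=0, LF[3]=C('t')+0=6+0=6
L[4]='$': occ=0, LF[4]=C('$')+0=0+0=0
L[5]='l': occ=1, LF[5]=C('l')+1=1+1=2
L[6]='p': occ=1, LF[6]=C('p')+1=3+1=4

Answer: 5 3 1 6 0 2 4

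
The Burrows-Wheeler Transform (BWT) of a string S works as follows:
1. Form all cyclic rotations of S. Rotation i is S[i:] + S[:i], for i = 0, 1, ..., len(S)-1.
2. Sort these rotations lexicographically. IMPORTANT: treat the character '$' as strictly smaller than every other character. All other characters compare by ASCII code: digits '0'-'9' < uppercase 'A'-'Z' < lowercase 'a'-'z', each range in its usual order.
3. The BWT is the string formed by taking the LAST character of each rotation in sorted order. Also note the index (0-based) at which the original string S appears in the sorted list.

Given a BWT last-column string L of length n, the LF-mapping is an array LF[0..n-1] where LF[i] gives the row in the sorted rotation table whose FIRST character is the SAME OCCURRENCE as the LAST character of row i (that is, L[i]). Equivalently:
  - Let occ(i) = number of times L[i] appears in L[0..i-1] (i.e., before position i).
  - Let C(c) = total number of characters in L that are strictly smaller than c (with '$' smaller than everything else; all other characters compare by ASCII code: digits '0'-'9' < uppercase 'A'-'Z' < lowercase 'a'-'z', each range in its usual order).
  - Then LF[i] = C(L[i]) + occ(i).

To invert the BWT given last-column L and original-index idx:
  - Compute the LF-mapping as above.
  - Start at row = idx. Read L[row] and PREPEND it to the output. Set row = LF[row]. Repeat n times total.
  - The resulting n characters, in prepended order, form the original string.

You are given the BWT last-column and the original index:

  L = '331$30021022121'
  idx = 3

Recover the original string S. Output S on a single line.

LF mapping: 12 13 4 0 14 1 2 8 5 3 9 10 6 11 7
Walk LF starting at row 3, prepending L[row]:
  step 1: row=3, L[3]='$', prepend. Next row=LF[3]=0
  step 2: row=0, L[0]='3', prepend. Next row=LF[0]=12
  step 3: row=12, L[12]='1', prepend. Next row=LF[12]=6
  step 4: row=6, L[6]='0', prepend. Next row=LF[6]=2
  step 5: row=2, L[2]='1', prepend. Next row=LF[2]=4
  step 6: row=4, L[4]='3', prepend. Next row=LF[4]=14
  step 7: row=14, L[14]='1', prepend. Next row=LF[14]=7
  step 8: row=7, L[7]='2', prepend. Next row=LF[7]=8
  step 9: row=8, L[8]='1', prepend. Next row=LF[8]=5
  step 10: row=5, L[5]='0', prepend. Next row=LF[5]=1
  step 11: row=1, L[1]='3', prepend. Next row=LF[1]=13
  step 12: row=13, L[13]='2', prepend. Next row=LF[13]=11
  step 13: row=11, L[11]='2', prepend. Next row=LF[11]=10
  step 14: row=10, L[10]='2', prepend. Next row=LF[10]=9
  step 15: row=9, L[9]='0', prepend. Next row=LF[9]=3
Reversed output: 02223012131013$

Answer: 02223012131013$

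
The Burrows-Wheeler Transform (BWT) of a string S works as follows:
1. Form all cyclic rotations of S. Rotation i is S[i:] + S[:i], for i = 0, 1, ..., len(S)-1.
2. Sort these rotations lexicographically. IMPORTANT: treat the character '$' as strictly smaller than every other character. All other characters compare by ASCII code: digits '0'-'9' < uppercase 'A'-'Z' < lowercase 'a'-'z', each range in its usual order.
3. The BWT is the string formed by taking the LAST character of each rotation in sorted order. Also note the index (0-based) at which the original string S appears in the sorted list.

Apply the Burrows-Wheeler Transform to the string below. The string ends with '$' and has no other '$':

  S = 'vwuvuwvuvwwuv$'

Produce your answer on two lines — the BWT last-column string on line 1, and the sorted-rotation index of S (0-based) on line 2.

Answer: vwwvvuwu$uwvuv
8

Derivation:
All 14 rotations (rotation i = S[i:]+S[:i]):
  rot[0] = vwuvuwvuvwwuv$
  rot[1] = wuvuwvuvwwuv$v
  rot[2] = uvuwvuvwwuv$vw
  rot[3] = vuwvuvwwuv$vwu
  rot[4] = uwvuvwwuv$vwuv
  rot[5] = wvuvwwuv$vwuvu
  rot[6] = vuvwwuv$vwuvuw
  rot[7] = uvwwuv$vwuvuwv
  rot[8] = vwwuv$vwuvuwvu
  rot[9] = wwuv$vwuvuwvuv
  rot[10] = wuv$vwuvuwvuvw
  rot[11] = uv$vwuvuwvuvww
  rot[12] = v$vwuvuwvuvwwu
  rot[13] = $vwuvuwvuvwwuv
Sorted (with $ < everything):
  sorted[0] = $vwuvuwvuvwwuv  (last char: 'v')
  sorted[1] = uv$vwuvuwvuvww  (last char: 'w')
  sorted[2] = uvuwvuvwwuv$vw  (last char: 'w')
  sorted[3] = uvwwuv$vwuvuwv  (last char: 'v')
  sorted[4] = uwvuvwwuv$vwuv  (last char: 'v')
  sorted[5] = v$vwuvuwvuvwwu  (last char: 'u')
  sorted[6] = vuvwwuv$vwuvuw  (last char: 'w')
  sorted[7] = vuwvuvwwuv$vwu  (last char: 'u')
  sorted[8] = vwuvuwvuvwwuv$  (last char: '$')
  sorted[9] = vwwuv$vwuvuwvu  (last char: 'u')
  sorted[10] = wuv$vwuvuwvuvw  (last char: 'w')
  sorted[11] = wuvuwvuvwwuv$v  (last char: 'v')
  sorted[12] = wvuvwwuv$vwuvu  (last char: 'u')
  sorted[13] = wwuv$vwuvuwvuv  (last char: 'v')
Last column: vwwvvuwu$uwvuv
Original string S is at sorted index 8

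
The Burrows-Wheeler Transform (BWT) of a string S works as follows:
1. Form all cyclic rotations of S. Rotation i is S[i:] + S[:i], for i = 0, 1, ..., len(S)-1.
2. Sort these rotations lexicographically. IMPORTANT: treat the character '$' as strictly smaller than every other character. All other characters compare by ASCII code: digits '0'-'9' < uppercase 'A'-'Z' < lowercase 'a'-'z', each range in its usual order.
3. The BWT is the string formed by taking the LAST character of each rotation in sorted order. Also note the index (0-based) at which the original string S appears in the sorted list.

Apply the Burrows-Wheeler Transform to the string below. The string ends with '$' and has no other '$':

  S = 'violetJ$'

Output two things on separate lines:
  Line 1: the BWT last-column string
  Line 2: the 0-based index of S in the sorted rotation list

Answer: Jtlvoie$
7

Derivation:
All 8 rotations (rotation i = S[i:]+S[:i]):
  rot[0] = violetJ$
  rot[1] = ioletJ$v
  rot[2] = oletJ$vi
  rot[3] = letJ$vio
  rot[4] = etJ$viol
  rot[5] = tJ$viole
  rot[6] = J$violet
  rot[7] = $violetJ
Sorted (with $ < everything):
  sorted[0] = $violetJ  (last char: 'J')
  sorted[1] = J$violet  (last char: 't')
  sorted[2] = etJ$viol  (last char: 'l')
  sorted[3] = ioletJ$v  (last char: 'v')
  sorted[4] = letJ$vio  (last char: 'o')
  sorted[5] = oletJ$vi  (last char: 'i')
  sorted[6] = tJ$viole  (last char: 'e')
  sorted[7] = violetJ$  (last char: '$')
Last column: Jtlvoie$
Original string S is at sorted index 7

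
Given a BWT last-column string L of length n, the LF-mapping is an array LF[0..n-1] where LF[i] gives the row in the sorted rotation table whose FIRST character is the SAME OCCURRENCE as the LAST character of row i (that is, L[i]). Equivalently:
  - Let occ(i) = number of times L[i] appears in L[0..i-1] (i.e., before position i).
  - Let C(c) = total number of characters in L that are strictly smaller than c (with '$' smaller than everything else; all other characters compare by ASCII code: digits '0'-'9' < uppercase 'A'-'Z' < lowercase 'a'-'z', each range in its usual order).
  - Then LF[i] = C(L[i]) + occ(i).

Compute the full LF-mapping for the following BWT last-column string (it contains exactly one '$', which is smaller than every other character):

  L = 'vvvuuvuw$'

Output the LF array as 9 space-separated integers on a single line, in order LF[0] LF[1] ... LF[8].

Char counts: '$':1, 'u':3, 'v':4, 'w':1
C (first-col start): C('$')=0, C('u')=1, C('v')=4, C('w')=8
L[0]='v': occ=0, LF[0]=C('v')+0=4+0=4
L[1]='v': occ=1, LF[1]=C('v')+1=4+1=5
L[2]='v': occ=2, LF[2]=C('v')+2=4+2=6
L[3]='u': occ=0, LF[3]=C('u')+0=1+0=1
L[4]='u': occ=1, LF[4]=C('u')+1=1+1=2
L[5]='v': occ=3, LF[5]=C('v')+3=4+3=7
L[6]='u': occ=2, LF[6]=C('u')+2=1+2=3
L[7]='w': occ=0, LF[7]=C('w')+0=8+0=8
L[8]='$': occ=0, LF[8]=C('$')+0=0+0=0

Answer: 4 5 6 1 2 7 3 8 0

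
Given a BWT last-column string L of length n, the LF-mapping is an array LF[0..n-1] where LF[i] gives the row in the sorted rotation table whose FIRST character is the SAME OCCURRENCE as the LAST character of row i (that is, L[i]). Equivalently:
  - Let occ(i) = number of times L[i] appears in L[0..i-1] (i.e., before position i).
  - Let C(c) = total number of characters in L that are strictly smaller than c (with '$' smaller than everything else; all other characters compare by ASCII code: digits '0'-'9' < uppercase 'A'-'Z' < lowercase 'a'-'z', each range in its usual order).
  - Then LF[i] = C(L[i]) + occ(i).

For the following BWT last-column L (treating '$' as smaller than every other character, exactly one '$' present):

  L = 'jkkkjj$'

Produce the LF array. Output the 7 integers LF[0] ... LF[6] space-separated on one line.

Char counts: '$':1, 'j':3, 'k':3
C (first-col start): C('$')=0, C('j')=1, C('k')=4
L[0]='j': occ=0, LF[0]=C('j')+0=1+0=1
L[1]='k': occ=0, LF[1]=C('k')+0=4+0=4
L[2]='k': occ=1, LF[2]=C('k')+1=4+1=5
L[3]='k': occ=2, LF[3]=C('k')+2=4+2=6
L[4]='j': occ=1, LF[4]=C('j')+1=1+1=2
L[5]='j': occ=2, LF[5]=C('j')+2=1+2=3
L[6]='$': occ=0, LF[6]=C('$')+0=0+0=0

Answer: 1 4 5 6 2 3 0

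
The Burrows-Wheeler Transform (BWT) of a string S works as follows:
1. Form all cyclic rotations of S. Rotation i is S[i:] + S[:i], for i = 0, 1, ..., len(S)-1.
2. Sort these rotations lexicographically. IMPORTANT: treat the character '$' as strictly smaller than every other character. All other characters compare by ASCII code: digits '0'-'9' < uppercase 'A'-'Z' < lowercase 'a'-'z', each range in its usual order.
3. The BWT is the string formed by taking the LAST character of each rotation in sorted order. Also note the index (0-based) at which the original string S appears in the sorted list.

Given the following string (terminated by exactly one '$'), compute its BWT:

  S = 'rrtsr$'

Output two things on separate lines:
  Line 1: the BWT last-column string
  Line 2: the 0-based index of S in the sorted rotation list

All 6 rotations (rotation i = S[i:]+S[:i]):
  rot[0] = rrtsr$
  rot[1] = rtsr$r
  rot[2] = tsr$rr
  rot[3] = sr$rrt
  rot[4] = r$rrts
  rot[5] = $rrtsr
Sorted (with $ < everything):
  sorted[0] = $rrtsr  (last char: 'r')
  sorted[1] = r$rrts  (last char: 's')
  sorted[2] = rrtsr$  (last char: '$')
  sorted[3] = rtsr$r  (last char: 'r')
  sorted[4] = sr$rrt  (last char: 't')
  sorted[5] = tsr$rr  (last char: 'r')
Last column: rs$rtr
Original string S is at sorted index 2

Answer: rs$rtr
2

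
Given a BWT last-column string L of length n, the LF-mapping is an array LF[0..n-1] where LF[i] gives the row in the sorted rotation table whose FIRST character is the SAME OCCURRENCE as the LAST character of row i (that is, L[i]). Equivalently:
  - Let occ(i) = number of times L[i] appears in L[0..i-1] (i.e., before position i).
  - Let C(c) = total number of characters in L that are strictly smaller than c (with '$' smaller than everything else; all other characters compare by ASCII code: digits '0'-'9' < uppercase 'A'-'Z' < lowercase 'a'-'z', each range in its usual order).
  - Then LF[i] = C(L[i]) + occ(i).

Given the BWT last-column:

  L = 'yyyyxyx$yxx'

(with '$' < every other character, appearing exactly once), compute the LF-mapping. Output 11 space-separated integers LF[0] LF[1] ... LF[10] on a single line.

Char counts: '$':1, 'x':4, 'y':6
C (first-col start): C('$')=0, C('x')=1, C('y')=5
L[0]='y': occ=0, LF[0]=C('y')+0=5+0=5
L[1]='y': occ=1, LF[1]=C('y')+1=5+1=6
L[2]='y': occ=2, LF[2]=C('y')+2=5+2=7
L[3]='y': occ=3, LF[3]=C('y')+3=5+3=8
L[4]='x': occ=0, LF[4]=C('x')+0=1+0=1
L[5]='y': occ=4, LF[5]=C('y')+4=5+4=9
L[6]='x': occ=1, LF[6]=C('x')+1=1+1=2
L[7]='$': occ=0, LF[7]=C('$')+0=0+0=0
L[8]='y': occ=5, LF[8]=C('y')+5=5+5=10
L[9]='x': occ=2, LF[9]=C('x')+2=1+2=3
L[10]='x': occ=3, LF[10]=C('x')+3=1+3=4

Answer: 5 6 7 8 1 9 2 0 10 3 4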